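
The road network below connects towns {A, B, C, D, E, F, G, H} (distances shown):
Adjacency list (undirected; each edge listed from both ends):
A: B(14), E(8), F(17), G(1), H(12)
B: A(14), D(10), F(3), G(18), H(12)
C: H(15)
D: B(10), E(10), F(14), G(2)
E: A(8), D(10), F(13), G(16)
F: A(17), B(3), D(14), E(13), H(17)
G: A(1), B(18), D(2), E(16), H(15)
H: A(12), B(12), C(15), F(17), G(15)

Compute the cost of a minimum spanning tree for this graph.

51

Prim, starting at E.
Step 1: cheapest edge leaving the tree is A-E (8); add A.
Step 2: cheapest edge leaving the tree is A-G (1); add G.
Step 3: cheapest edge leaving the tree is D-G (2); add D.
Step 4: cheapest edge leaving the tree is B-D (10); add B.
Step 5: cheapest edge leaving the tree is B-F (3); add F.
Step 6: cheapest edge leaving the tree is A-H (12); add H.
Step 7: cheapest edge leaving the tree is C-H (15); add C.
MST edges: A-E, A-G, D-G, B-D, B-F, A-H, C-H; total weight 8+1+2+10+3+12+15 = 51.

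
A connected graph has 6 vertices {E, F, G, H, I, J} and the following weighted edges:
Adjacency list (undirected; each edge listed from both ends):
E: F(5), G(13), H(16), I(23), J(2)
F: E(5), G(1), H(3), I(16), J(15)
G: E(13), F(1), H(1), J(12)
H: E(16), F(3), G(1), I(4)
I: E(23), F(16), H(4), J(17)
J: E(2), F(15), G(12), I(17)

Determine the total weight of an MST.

Prim's algorithm from J:
Step 1: frontier [E-J 2, G-J 12, F-J 15, I-J 17] → take E-J (2); add E.
Step 2: frontier [E-F 5, E-G 13, E-H 16, E-I 23, G-J 12, F-J 15, I-J 17] → take E-F (5); add F.
Step 3: frontier [E-G 13, E-H 16, E-I 23, F-G 1, F-H 3, F-I 16, G-J 12, I-J 17] → take F-G (1); add G.
Step 4: frontier [E-H 16, E-I 23, F-H 3, F-I 16, G-H 1, I-J 17] → take G-H (1); add H.
Step 5: frontier [E-I 23, F-I 16, H-I 4, I-J 17] → take H-I (4); add I.
MST edges: E-J, E-F, F-G, G-H, H-I; total weight 2+5+1+1+4 = 13.

13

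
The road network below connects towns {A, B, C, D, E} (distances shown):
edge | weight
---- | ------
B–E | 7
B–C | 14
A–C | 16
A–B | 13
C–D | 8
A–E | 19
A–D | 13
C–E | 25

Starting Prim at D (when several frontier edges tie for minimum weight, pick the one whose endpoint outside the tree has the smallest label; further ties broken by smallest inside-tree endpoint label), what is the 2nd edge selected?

A-D

Prim's algorithm from D:
Step 1: cheapest edge leaving the tree is C–D (8); add C.
Step 2: cheapest edge leaving the tree is A–D (13); add A.
Step 3: cheapest edge leaving the tree is A–B (13); add B.
Step 4: cheapest edge leaving the tree is B–E (7); add E.
The 2nd edge added is A–D.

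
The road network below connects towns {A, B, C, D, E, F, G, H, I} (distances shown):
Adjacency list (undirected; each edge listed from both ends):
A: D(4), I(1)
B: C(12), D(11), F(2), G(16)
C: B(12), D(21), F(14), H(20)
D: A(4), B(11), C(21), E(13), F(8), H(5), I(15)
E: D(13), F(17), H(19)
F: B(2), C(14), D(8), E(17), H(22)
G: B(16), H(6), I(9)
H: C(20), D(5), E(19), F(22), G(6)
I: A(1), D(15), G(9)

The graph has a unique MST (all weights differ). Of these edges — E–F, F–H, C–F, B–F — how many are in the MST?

1

Kruskal: consider edges lightest-first.
A–I (1): add — endpoints in different components.
B–F (2): add — endpoints in different components.
A–D (4): add — endpoints in different components.
D–H (5): add — endpoints in different components.
G–H (6): add — endpoints in different components.
D–F (8): add — endpoints in different components.
G–I (9): skip — G and I already connected.
B–D (11): skip — B and D already connected.
B–C (12): add — endpoints in different components.
D–E (13): add — endpoints in different components.
MST edge set: {A–I, B–F, A–D, D–H, G–H, D–F, B–C, D–E}.
Of the listed edges, {B–F} are in the MST → 1.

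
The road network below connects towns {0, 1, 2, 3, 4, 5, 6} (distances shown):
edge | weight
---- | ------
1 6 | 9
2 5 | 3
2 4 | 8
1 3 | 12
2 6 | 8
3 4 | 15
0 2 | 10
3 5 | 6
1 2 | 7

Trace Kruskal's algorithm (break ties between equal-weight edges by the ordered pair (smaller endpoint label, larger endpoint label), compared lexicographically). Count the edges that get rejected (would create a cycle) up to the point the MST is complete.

Kruskal: consider edges lightest-first.
2 5 (3): add. Components now {0} {1} {2,5} {3} {4} {6}
3 5 (6): add. Components now {0} {1} {2,3,5} {4} {6}
1 2 (7): add. Components now {0} {1,2,3,5} {4} {6}
2 4 (8): add. Components now {0} {1,2,3,4,5} {6}
2 6 (8): add. Components now {0} {1,2,3,4,5,6}
1 6 (9): skip — 1 and 6 already connected.
0 2 (10): add. Components now {0,1,2,3,4,5,6}
Edges rejected before the tree was complete: 1.

1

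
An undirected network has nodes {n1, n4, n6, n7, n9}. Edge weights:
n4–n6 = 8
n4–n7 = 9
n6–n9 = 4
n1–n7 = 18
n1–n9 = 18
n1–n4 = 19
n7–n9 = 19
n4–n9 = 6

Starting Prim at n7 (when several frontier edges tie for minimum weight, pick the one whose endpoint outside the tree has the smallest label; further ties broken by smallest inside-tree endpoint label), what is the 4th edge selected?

n1-n7

Prim's algorithm from n7:
Step 1: cheapest edge leaving the tree is n4–n7 (9); add n4.
Step 2: cheapest edge leaving the tree is n4–n9 (6); add n9.
Step 3: cheapest edge leaving the tree is n6–n9 (4); add n6.
Step 4: cheapest edge leaving the tree is n1–n7 (18); add n1.
The 4th edge added is n1–n7.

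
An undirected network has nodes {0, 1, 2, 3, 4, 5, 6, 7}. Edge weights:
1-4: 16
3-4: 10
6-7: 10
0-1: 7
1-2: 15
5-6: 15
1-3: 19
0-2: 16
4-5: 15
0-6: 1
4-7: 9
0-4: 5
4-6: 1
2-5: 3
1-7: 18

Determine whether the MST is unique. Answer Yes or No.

No

Kruskal: consider edges lightest-first.
0-6 (1): add — endpoints in different components.
4-6 (1): add — endpoints in different components.
2-5 (3): add — endpoints in different components.
0-4 (5): skip — 0 and 4 already connected.
0-1 (7): add — endpoints in different components.
4-7 (9): add — endpoints in different components.
3-4 (10): add — endpoints in different components.
6-7 (10): skip — 6 and 7 already connected.
1-2 (15): add — endpoints in different components.
Non-tree edge 4-5 has weight 15, equal to the heaviest edge on its tree cycle — swapping gives another MST of the same weight. Not unique.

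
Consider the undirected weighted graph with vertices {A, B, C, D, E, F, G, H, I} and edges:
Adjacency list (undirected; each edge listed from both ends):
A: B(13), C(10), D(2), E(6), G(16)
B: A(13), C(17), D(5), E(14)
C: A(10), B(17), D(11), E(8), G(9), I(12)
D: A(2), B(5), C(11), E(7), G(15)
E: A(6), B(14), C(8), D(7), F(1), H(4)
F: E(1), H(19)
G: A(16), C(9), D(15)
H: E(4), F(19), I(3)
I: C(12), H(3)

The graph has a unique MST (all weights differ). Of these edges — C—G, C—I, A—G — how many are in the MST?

Kruskal: consider edges lightest-first.
E—F (1): add — endpoints in different components.
A—D (2): add — endpoints in different components.
H—I (3): add — endpoints in different components.
E—H (4): add — endpoints in different components.
B—D (5): add — endpoints in different components.
A—E (6): add — endpoints in different components.
D—E (7): skip — D and E already connected.
C—E (8): add — endpoints in different components.
C—G (9): add — endpoints in different components.
MST edge set: {E—F, A—D, H—I, E—H, B—D, A—E, C—E, C—G}.
Of the listed edges, {C—G} are in the MST → 1.

1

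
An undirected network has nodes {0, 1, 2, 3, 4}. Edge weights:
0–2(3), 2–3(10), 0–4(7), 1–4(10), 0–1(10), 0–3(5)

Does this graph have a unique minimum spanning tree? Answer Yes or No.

Kruskal: consider edges lightest-first.
0–2 (3): add — endpoints in different components.
0–3 (5): add — endpoints in different components.
0–4 (7): add — endpoints in different components.
0–1 (10): add — endpoints in different components.
Non-tree edge 1–4 has weight 10, equal to the heaviest edge on its tree cycle — swapping gives another MST of the same weight. Not unique.

No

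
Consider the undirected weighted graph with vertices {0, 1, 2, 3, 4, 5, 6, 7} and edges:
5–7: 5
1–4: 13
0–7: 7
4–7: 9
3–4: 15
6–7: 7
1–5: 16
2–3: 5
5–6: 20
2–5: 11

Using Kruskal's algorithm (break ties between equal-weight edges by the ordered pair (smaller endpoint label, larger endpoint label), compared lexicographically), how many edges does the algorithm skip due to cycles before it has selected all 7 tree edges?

0

Kruskal's algorithm — process edges by increasing weight (ties by edge label):
2–3 (5): add — endpoints in different components.
5–7 (5): add — endpoints in different components.
0–7 (7): add — endpoints in different components.
6–7 (7): add — endpoints in different components.
4–7 (9): add — endpoints in different components.
2–5 (11): add — endpoints in different components.
1–4 (13): add — endpoints in different components.
Edges rejected before the tree was complete: 0.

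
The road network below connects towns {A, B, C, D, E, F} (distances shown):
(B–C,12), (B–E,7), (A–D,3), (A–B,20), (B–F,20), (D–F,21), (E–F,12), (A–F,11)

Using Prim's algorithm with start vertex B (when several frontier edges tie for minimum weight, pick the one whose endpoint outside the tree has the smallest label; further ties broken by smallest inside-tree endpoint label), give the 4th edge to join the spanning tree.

A-F

Prim, starting at B.
Step 1: frontier [B–E 7, B–C 12, A–B 20, B–F 20] → take B–E (7); add E.
Step 2: frontier [B–C 12, A–B 20, B–F 20, E–F 12] → take B–C (12); add C.
Step 3: frontier [A–B 20, B–F 20, E–F 12] → take E–F (12); add F.
Step 4: frontier [A–B 20, A–F 11, D–F 21] → take A–F (11); add A.
Step 5: frontier [A–D 3, D–F 21] → take A–D (3); add D.
The 4th edge added is A–F.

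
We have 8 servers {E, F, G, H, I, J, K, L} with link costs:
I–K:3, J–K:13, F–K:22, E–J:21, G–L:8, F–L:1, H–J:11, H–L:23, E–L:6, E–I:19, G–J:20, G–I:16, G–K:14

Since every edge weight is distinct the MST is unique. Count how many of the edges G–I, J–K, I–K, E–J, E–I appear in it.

Sort edges by weight, then run Kruskal:
F–L (1): add — endpoints in different components.
I–K (3): add — endpoints in different components.
E–L (6): add — endpoints in different components.
G–L (8): add — endpoints in different components.
H–J (11): add — endpoints in different components.
J–K (13): add — endpoints in different components.
G–K (14): add — endpoints in different components.
MST edge set: {F–L, I–K, E–L, G–L, H–J, J–K, G–K}.
Of the listed edges, {J–K, I–K} are in the MST → 2.

2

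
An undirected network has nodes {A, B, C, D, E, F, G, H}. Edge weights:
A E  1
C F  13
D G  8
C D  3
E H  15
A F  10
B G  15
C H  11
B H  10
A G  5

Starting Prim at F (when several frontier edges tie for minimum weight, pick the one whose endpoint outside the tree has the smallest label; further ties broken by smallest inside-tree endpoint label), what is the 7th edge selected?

B-H

Grow the tree from F using Prim:
Step 1: frontier [A F 10, C F 13] → take A F (10); add A.
Step 2: frontier [A E 1, A G 5, C F 13] → take A E (1); add E.
Step 3: frontier [A G 5, E H 15, C F 13] → take A G (5); add G.
Step 4: frontier [E H 15, C F 13, D G 8, B G 15] → take D G (8); add D.
Step 5: frontier [C D 3, E H 15, C F 13, B G 15] → take C D (3); add C.
Step 6: frontier [C H 11, E H 15, B G 15] → take C H (11); add H.
Step 7: frontier [B G 15, B H 10] → take B H (10); add B.
The 7th edge added is B H.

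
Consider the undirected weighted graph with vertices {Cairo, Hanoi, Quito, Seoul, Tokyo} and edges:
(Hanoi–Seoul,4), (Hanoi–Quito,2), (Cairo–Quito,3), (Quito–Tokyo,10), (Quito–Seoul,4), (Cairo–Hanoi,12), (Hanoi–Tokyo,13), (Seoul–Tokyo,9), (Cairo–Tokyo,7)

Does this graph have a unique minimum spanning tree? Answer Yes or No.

Sort edges by weight, then run Kruskal:
Hanoi–Quito (2): add — endpoints in different components.
Cairo–Quito (3): add — endpoints in different components.
Hanoi–Seoul (4): add — endpoints in different components.
Quito–Seoul (4): skip — Quito and Seoul already connected.
Cairo–Tokyo (7): add — endpoints in different components.
Non-tree edge Quito–Seoul has weight 4, equal to the heaviest edge on its tree cycle — swapping gives another MST of the same weight. Not unique.

No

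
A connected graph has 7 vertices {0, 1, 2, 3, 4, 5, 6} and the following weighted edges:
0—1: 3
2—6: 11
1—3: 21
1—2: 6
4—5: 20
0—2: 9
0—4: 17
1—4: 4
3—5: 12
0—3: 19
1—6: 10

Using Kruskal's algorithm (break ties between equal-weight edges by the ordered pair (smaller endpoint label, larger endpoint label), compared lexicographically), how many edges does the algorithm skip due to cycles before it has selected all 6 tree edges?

Kruskal: consider edges lightest-first.
0—1 (3): add. Components now {0,1} {2} {3} {4} {5} {6}
1—4 (4): add. Components now {0,1,4} {2} {3} {5} {6}
1—2 (6): add. Components now {0,1,2,4} {3} {5} {6}
0—2 (9): skip — 0 and 2 already connected.
1—6 (10): add. Components now {0,1,2,4,6} {3} {5}
2—6 (11): skip — 2 and 6 already connected.
3—5 (12): add. Components now {0,1,2,4,6} {3,5}
0—4 (17): skip — 0 and 4 already connected.
0—3 (19): add. Components now {0,1,2,3,4,5,6}
Edges rejected before the tree was complete: 3.

3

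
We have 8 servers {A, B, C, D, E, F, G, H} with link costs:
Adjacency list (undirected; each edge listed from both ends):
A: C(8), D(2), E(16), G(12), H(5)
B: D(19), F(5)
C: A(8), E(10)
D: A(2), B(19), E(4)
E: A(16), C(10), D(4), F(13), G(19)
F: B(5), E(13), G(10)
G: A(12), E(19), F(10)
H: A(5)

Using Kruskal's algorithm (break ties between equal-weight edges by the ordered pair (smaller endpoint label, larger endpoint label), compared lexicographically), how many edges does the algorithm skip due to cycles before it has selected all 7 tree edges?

1

Kruskal's algorithm — process edges by increasing weight (ties by edge label):
A D (2): add — endpoints in different components.
D E (4): add — endpoints in different components.
A H (5): add — endpoints in different components.
B F (5): add — endpoints in different components.
A C (8): add — endpoints in different components.
C E (10): skip — C and E already connected.
F G (10): add — endpoints in different components.
A G (12): add — endpoints in different components.
Edges rejected before the tree was complete: 1.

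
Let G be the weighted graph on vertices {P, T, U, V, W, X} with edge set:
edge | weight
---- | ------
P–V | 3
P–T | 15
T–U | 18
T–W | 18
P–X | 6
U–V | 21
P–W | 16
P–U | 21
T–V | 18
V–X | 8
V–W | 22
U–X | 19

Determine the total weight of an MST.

Prim, starting at X.
Step 1: frontier [P–X 6, V–X 8, U–X 19] → take P–X (6); add P.
Step 2: frontier [P–V 3, P–T 15, P–W 16, P–U 21, V–X 8, U–X 19] → take P–V (3); add V.
Step 3: frontier [P–T 15, P–W 16, P–U 21, T–V 18, U–V 21, V–W 22, U–X 19] → take P–T (15); add T.
Step 4: frontier [P–W 16, P–U 21, T–U 18, T–W 18, U–V 21, V–W 22, U–X 19] → take P–W (16); add W.
Step 5: frontier [P–U 21, T–U 18, U–V 21, U–X 19] → take T–U (18); add U.
MST edges: P–X, P–V, P–T, P–W, T–U; total weight 6+3+15+16+18 = 58.

58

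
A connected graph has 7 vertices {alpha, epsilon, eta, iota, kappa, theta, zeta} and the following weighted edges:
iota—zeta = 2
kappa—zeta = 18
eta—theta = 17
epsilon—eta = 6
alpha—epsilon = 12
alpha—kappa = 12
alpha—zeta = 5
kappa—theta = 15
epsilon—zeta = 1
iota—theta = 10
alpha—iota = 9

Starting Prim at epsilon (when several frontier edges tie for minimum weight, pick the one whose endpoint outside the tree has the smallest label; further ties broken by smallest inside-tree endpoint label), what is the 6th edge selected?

Prim's algorithm from epsilon:
Step 1: frontier [epsilon—zeta 1, epsilon—eta 6, alpha—epsilon 12] → take epsilon—zeta (1); add zeta.
Step 2: frontier [epsilon—eta 6, alpha—epsilon 12, iota—zeta 2, alpha—zeta 5, kappa—zeta 18] → take iota—zeta (2); add iota.
Step 3: frontier [epsilon—eta 6, alpha—epsilon 12, alpha—iota 9, iota—theta 10, alpha—zeta 5, kappa—zeta 18] → take alpha—zeta (5); add alpha.
Step 4: frontier [alpha—kappa 12, epsilon—eta 6, iota—theta 10, kappa—zeta 18] → take epsilon—eta (6); add eta.
Step 5: frontier [alpha—kappa 12, eta—theta 17, iota—theta 10, kappa—zeta 18] → take iota—theta (10); add theta.
Step 6: frontier [alpha—kappa 12, kappa—theta 15, kappa—zeta 18] → take alpha—kappa (12); add kappa.
The 6th edge added is alpha—kappa.

alpha-kappa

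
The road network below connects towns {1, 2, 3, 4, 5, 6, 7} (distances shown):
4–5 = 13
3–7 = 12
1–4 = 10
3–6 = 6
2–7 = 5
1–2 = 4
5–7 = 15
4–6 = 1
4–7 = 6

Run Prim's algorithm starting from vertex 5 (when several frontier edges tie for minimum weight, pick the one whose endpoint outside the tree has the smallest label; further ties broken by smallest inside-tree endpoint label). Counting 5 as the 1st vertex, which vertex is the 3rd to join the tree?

6

Prim, starting at 5.
Step 1: cheapest edge leaving the tree is 4–5 (13); add 4.
Step 2: cheapest edge leaving the tree is 4–6 (1); add 6.
Step 3: cheapest edge leaving the tree is 3–6 (6); add 3.
Step 4: cheapest edge leaving the tree is 4–7 (6); add 7.
Step 5: cheapest edge leaving the tree is 2–7 (5); add 2.
Step 6: cheapest edge leaving the tree is 1–2 (4); add 1.
Vertex order: 5, 4, 6, 3, 7, 2, 1. The 3rd vertex is 6.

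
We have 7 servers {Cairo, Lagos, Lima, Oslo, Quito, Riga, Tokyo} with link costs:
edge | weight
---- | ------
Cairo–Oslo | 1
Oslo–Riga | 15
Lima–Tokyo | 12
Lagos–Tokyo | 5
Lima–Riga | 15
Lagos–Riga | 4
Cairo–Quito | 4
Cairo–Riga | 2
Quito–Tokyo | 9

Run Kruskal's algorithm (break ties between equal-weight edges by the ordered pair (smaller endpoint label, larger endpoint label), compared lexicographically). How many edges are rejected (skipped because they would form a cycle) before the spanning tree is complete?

Kruskal: consider edges lightest-first.
Cairo–Oslo (1): add. Components now {Quito} {Cairo,Oslo} {Tokyo} {Lagos} {Riga} {Lima}
Cairo–Riga (2): add. Components now {Quito} {Cairo,Oslo,Riga} {Tokyo} {Lagos} {Lima}
Cairo–Quito (4): add. Components now {Cairo,Oslo,Quito,Riga} {Tokyo} {Lagos} {Lima}
Lagos–Riga (4): add. Components now {Cairo,Lagos,Oslo,Quito,Riga} {Tokyo} {Lima}
Lagos–Tokyo (5): add. Components now {Cairo,Lagos,Oslo,Quito,Riga,Tokyo} {Lima}
Quito–Tokyo (9): skip — Quito and Tokyo already connected.
Lima–Tokyo (12): add. Components now {Cairo,Lagos,Lima,Oslo,Quito,Riga,Tokyo}
Edges rejected before the tree was complete: 1.

1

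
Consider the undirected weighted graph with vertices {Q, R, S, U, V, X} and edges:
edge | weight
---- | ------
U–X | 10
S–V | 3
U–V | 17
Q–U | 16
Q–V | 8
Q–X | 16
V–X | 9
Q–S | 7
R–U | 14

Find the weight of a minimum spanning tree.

Prim's algorithm from Q:
Step 1: frontier [Q–S 7, Q–V 8, Q–U 16, Q–X 16] → take Q–S (7); add S.
Step 2: frontier [Q–V 8, Q–U 16, Q–X 16, S–V 3] → take S–V (3); add V.
Step 3: frontier [Q–U 16, Q–X 16, V–X 9, U–V 17] → take V–X (9); add X.
Step 4: frontier [Q–U 16, U–V 17, U–X 10] → take U–X (10); add U.
Step 5: frontier [R–U 14] → take R–U (14); add R.
MST edges: Q–S, S–V, V–X, U–X, R–U; total weight 7+3+9+10+14 = 43.

43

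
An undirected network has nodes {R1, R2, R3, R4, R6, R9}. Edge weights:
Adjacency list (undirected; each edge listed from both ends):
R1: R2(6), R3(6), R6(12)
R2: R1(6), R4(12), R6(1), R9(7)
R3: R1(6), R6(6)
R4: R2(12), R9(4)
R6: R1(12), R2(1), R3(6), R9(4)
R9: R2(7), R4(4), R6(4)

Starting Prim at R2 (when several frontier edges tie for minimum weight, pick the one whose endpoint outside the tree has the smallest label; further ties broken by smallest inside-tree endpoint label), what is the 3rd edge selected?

Grow the tree from R2 using Prim:
Step 1: cheapest edge leaving the tree is R2—R6 (1); add R6.
Step 2: cheapest edge leaving the tree is R6—R9 (4); add R9.
Step 3: cheapest edge leaving the tree is R4—R9 (4); add R4.
Step 4: cheapest edge leaving the tree is R1—R2 (6); add R1.
Step 5: cheapest edge leaving the tree is R1—R3 (6); add R3.
The 3rd edge added is R4—R9.

R4-R9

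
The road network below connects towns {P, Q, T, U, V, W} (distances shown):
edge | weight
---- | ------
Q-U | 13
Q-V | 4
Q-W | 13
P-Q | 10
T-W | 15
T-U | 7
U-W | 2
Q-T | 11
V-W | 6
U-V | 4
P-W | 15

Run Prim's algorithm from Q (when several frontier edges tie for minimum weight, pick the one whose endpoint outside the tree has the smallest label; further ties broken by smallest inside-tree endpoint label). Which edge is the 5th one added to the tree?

P-Q

Prim, starting at Q.
Step 1: frontier [Q-V 4, P-Q 10, Q-T 11, Q-U 13, Q-W 13] → take Q-V (4); add V.
Step 2: frontier [P-Q 10, Q-T 11, Q-U 13, Q-W 13, U-V 4, V-W 6] → take U-V (4); add U.
Step 3: frontier [P-Q 10, Q-T 11, Q-W 13, U-W 2, T-U 7, V-W 6] → take U-W (2); add W.
Step 4: frontier [P-Q 10, Q-T 11, T-U 7, P-W 15, T-W 15] → take T-U (7); add T.
Step 5: frontier [P-Q 10, P-W 15] → take P-Q (10); add P.
The 5th edge added is P-Q.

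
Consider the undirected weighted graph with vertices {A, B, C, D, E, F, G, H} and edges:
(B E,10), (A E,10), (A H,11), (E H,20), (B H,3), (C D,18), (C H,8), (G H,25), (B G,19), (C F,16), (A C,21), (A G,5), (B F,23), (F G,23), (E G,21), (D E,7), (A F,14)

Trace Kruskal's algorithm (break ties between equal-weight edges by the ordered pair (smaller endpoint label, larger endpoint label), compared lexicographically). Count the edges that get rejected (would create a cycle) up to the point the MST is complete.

Sort edges by weight, then run Kruskal:
B H (3): add — endpoints in different components.
A G (5): add — endpoints in different components.
D E (7): add — endpoints in different components.
C H (8): add — endpoints in different components.
A E (10): add — endpoints in different components.
B E (10): add — endpoints in different components.
A H (11): skip — A and H already connected.
A F (14): add — endpoints in different components.
Edges rejected before the tree was complete: 1.

1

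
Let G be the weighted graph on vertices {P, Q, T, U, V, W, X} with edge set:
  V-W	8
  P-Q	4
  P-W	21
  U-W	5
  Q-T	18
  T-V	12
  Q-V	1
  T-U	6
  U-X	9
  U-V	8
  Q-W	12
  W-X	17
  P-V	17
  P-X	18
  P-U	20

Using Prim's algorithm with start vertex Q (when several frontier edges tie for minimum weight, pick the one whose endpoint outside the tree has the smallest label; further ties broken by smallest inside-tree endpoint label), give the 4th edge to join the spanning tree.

Grow the tree from Q using Prim:
Step 1: cheapest edge leaving the tree is Q-V (1); add V.
Step 2: cheapest edge leaving the tree is P-Q (4); add P.
Step 3: cheapest edge leaving the tree is U-V (8); add U.
Step 4: cheapest edge leaving the tree is U-W (5); add W.
Step 5: cheapest edge leaving the tree is T-U (6); add T.
Step 6: cheapest edge leaving the tree is U-X (9); add X.
The 4th edge added is U-W.

U-W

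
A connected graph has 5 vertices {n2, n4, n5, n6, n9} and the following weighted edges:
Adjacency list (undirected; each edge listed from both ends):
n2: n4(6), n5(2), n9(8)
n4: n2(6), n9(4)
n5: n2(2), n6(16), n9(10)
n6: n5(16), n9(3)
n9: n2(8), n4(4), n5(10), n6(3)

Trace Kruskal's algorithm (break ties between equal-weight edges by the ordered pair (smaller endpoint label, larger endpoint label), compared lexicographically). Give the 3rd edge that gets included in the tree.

n4-n9

Sort edges by weight, then run Kruskal:
n2-n5 (2): add — endpoints in different components.
n6-n9 (3): add — endpoints in different components.
n4-n9 (4): add — endpoints in different components.
n2-n4 (6): add — endpoints in different components.
The 3rd edge added is n4-n9.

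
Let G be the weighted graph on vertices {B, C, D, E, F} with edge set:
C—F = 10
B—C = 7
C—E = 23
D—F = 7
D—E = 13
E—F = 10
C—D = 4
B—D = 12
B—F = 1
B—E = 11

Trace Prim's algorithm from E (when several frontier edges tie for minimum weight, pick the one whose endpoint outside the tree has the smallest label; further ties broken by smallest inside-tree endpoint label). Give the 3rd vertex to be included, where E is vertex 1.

Prim's algorithm from E:
Step 1: cheapest edge leaving the tree is E—F (10); add F.
Step 2: cheapest edge leaving the tree is B—F (1); add B.
Step 3: cheapest edge leaving the tree is B—C (7); add C.
Step 4: cheapest edge leaving the tree is C—D (4); add D.
Vertex order: E, F, B, C, D. The 3rd vertex is B.

B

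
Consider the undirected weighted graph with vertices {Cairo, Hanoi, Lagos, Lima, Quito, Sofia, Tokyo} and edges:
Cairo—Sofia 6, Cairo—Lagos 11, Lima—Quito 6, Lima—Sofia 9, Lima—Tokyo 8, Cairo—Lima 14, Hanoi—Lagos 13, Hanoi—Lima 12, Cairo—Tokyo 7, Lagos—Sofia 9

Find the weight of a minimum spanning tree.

Grow the tree from Quito using Prim:
Step 1: cheapest edge leaving the tree is Lima—Quito (6); add Lima.
Step 2: cheapest edge leaving the tree is Lima—Tokyo (8); add Tokyo.
Step 3: cheapest edge leaving the tree is Cairo—Tokyo (7); add Cairo.
Step 4: cheapest edge leaving the tree is Cairo—Sofia (6); add Sofia.
Step 5: cheapest edge leaving the tree is Lagos—Sofia (9); add Lagos.
Step 6: cheapest edge leaving the tree is Hanoi—Lima (12); add Hanoi.
MST edges: Lima—Quito, Lima—Tokyo, Cairo—Tokyo, Cairo—Sofia, Lagos—Sofia, Hanoi—Lima; total weight 6+8+7+6+9+12 = 48.

48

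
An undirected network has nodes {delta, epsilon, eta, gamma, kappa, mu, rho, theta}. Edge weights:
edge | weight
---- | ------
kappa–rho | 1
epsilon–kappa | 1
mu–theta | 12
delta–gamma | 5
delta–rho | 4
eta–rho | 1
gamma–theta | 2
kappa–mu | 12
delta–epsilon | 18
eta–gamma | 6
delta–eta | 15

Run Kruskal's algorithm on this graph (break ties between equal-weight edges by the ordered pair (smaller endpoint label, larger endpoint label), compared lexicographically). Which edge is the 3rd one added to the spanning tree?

Kruskal: consider edges lightest-first.
epsilon–kappa (1): add — endpoints in different components.
eta–rho (1): add — endpoints in different components.
kappa–rho (1): add — endpoints in different components.
gamma–theta (2): add — endpoints in different components.
delta–rho (4): add — endpoints in different components.
delta–gamma (5): add — endpoints in different components.
eta–gamma (6): skip — gamma and eta already connected.
kappa–mu (12): add — endpoints in different components.
The 3rd edge added is kappa–rho.

kappa-rho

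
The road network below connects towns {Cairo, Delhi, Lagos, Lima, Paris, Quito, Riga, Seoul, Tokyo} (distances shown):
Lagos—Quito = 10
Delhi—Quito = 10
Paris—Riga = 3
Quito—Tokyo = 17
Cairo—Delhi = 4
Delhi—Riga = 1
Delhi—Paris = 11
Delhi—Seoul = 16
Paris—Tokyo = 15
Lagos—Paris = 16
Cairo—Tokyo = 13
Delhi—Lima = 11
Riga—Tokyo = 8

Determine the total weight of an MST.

63

Grow the tree from Paris using Prim:
Step 1: frontier [Paris—Riga 3, Delhi—Paris 11, Paris—Tokyo 15, Lagos—Paris 16] → take Paris—Riga (3); add Riga.
Step 2: frontier [Delhi—Paris 11, Paris—Tokyo 15, Lagos—Paris 16, Delhi—Riga 1, Riga—Tokyo 8] → take Delhi—Riga (1); add Delhi.
Step 3: frontier [Cairo—Delhi 4, Delhi—Quito 10, Delhi—Lima 11, Delhi—Seoul 16, Paris—Tokyo 15, Lagos—Paris 16, Riga—Tokyo 8] → take Cairo—Delhi (4); add Cairo.
Step 4: frontier [Cairo—Tokyo 13, Delhi—Quito 10, Delhi—Lima 11, Delhi—Seoul 16, Paris—Tokyo 15, Lagos—Paris 16, Riga—Tokyo 8] → take Riga—Tokyo (8); add Tokyo.
Step 5: frontier [Delhi—Quito 10, Delhi—Lima 11, Delhi—Seoul 16, Lagos—Paris 16, Quito—Tokyo 17] → take Delhi—Quito (10); add Quito.
Step 6: frontier [Delhi—Lima 11, Delhi—Seoul 16, Lagos—Paris 16, Lagos—Quito 10] → take Lagos—Quito (10); add Lagos.
Step 7: frontier [Delhi—Lima 11, Delhi—Seoul 16] → take Delhi—Lima (11); add Lima.
Step 8: frontier [Delhi—Seoul 16] → take Delhi—Seoul (16); add Seoul.
MST edges: Paris—Riga, Delhi—Riga, Cairo—Delhi, Riga—Tokyo, Delhi—Quito, Lagos—Quito, Delhi—Lima, Delhi—Seoul; total weight 3+1+4+8+10+10+11+16 = 63.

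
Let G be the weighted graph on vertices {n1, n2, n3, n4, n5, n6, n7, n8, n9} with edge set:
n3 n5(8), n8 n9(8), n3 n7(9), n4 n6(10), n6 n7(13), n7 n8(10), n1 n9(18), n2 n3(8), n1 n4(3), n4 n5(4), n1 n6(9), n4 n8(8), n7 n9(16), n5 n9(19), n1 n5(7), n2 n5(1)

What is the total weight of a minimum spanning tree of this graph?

Grow the tree from n4 using Prim:
Step 1: cheapest edge leaving the tree is n1 n4 (3); add n1.
Step 2: cheapest edge leaving the tree is n4 n5 (4); add n5.
Step 3: cheapest edge leaving the tree is n2 n5 (1); add n2.
Step 4: cheapest edge leaving the tree is n2 n3 (8); add n3.
Step 5: cheapest edge leaving the tree is n4 n8 (8); add n8.
Step 6: cheapest edge leaving the tree is n8 n9 (8); add n9.
Step 7: cheapest edge leaving the tree is n1 n6 (9); add n6.
Step 8: cheapest edge leaving the tree is n3 n7 (9); add n7.
MST edges: n1 n4, n4 n5, n2 n5, n2 n3, n4 n8, n8 n9, n1 n6, n3 n7; total weight 3+4+1+8+8+8+9+9 = 50.

50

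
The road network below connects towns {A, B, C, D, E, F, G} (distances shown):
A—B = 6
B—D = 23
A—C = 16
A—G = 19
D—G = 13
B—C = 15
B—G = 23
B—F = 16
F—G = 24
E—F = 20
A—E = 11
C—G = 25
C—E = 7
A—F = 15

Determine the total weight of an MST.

71

Kruskal: consider edges lightest-first.
A—B (6): add. Components now {A,B} {C} {D} {E} {F} {G}
C—E (7): add. Components now {A,B} {C,E} {D} {F} {G}
A—E (11): add. Components now {A,B,C,E} {D} {F} {G}
D—G (13): add. Components now {A,B,C,E} {D,G} {F}
A—F (15): add. Components now {A,B,C,E,F} {D,G}
B—C (15): skip — B and C already connected.
A—C (16): skip — A and C already connected.
B—F (16): skip — B and F already connected.
A—G (19): add. Components now {A,B,C,D,E,F,G}
MST edges: A—B, C—E, A—E, D—G, A—F, A—G; total weight 6+7+11+13+15+19 = 71.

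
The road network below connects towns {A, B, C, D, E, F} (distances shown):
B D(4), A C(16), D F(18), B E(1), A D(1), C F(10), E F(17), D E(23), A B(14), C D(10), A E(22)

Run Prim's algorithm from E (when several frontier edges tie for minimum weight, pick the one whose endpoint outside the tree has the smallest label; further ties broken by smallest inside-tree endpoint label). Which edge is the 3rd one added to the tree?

A-D

Prim's algorithm from E:
Step 1: frontier [B E 1, E F 17, A E 22, D E 23] → take B E (1); add B.
Step 2: frontier [B D 4, A B 14, E F 17, A E 22, D E 23] → take B D (4); add D.
Step 3: frontier [A B 14, A D 1, C D 10, D F 18, E F 17, A E 22] → take A D (1); add A.
Step 4: frontier [A C 16, C D 10, D F 18, E F 17] → take C D (10); add C.
Step 5: frontier [C F 10, D F 18, E F 17] → take C F (10); add F.
The 3rd edge added is A D.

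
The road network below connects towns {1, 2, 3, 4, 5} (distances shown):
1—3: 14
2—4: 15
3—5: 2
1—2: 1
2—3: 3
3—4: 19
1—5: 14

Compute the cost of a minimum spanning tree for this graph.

Sort edges by weight, then run Kruskal:
1—2 (1): add. Components now {1,2} {3} {4} {5}
3—5 (2): add. Components now {1,2} {3,5} {4}
2—3 (3): add. Components now {1,2,3,5} {4}
1—3 (14): skip — 1 and 3 already connected.
1—5 (14): skip — 1 and 5 already connected.
2—4 (15): add. Components now {1,2,3,4,5}
MST edges: 1—2, 3—5, 2—3, 2—4; total weight 1+2+3+15 = 21.

21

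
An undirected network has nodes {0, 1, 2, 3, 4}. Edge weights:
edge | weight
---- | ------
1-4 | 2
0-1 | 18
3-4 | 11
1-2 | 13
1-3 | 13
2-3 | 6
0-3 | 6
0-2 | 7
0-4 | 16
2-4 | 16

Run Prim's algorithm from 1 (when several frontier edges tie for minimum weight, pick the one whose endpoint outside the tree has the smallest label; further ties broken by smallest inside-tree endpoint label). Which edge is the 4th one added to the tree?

Prim's algorithm from 1:
Step 1: frontier [1-4 2, 1-2 13, 1-3 13, 0-1 18] → take 1-4 (2); add 4.
Step 2: frontier [1-2 13, 1-3 13, 0-1 18, 3-4 11, 0-4 16, 2-4 16] → take 3-4 (11); add 3.
Step 3: frontier [1-2 13, 0-1 18, 0-3 6, 2-3 6, 0-4 16, 2-4 16] → take 0-3 (6); add 0.
Step 4: frontier [0-2 7, 1-2 13, 2-3 6, 2-4 16] → take 2-3 (6); add 2.
The 4th edge added is 2-3.

2-3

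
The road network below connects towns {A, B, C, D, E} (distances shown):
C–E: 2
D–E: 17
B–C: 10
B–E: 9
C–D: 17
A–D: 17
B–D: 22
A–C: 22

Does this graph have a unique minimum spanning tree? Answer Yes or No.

No

Sort edges by weight, then run Kruskal:
C–E (2): add — endpoints in different components.
B–E (9): add — endpoints in different components.
B–C (10): skip — B and C already connected.
A–D (17): add — endpoints in different components.
C–D (17): add — endpoints in different components.
Non-tree edge D–E has weight 17, equal to the heaviest edge on its tree cycle — swapping gives another MST of the same weight. Not unique.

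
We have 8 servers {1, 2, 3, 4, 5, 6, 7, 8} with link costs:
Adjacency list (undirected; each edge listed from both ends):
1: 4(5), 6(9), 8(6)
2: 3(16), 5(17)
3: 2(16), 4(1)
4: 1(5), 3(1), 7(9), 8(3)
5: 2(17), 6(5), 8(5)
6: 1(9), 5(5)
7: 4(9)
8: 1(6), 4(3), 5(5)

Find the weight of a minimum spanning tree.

Prim's algorithm from 3:
Step 1: frontier [3–4 1, 2–3 16] → take 3–4 (1); add 4.
Step 2: frontier [2–3 16, 4–8 3, 1–4 5, 4–7 9] → take 4–8 (3); add 8.
Step 3: frontier [2–3 16, 1–4 5, 4–7 9, 5–8 5, 1–8 6] → take 1–4 (5); add 1.
Step 4: frontier [1–6 9, 2–3 16, 4–7 9, 5–8 5] → take 5–8 (5); add 5.
Step 5: frontier [1–6 9, 2–3 16, 4–7 9, 5–6 5, 2–5 17] → take 5–6 (5); add 6.
Step 6: frontier [2–3 16, 4–7 9, 2–5 17] → take 4–7 (9); add 7.
Step 7: frontier [2–3 16, 2–5 17] → take 2–3 (16); add 2.
MST edges: 3–4, 4–8, 1–4, 5–8, 5–6, 4–7, 2–3; total weight 1+3+5+5+5+9+16 = 44.

44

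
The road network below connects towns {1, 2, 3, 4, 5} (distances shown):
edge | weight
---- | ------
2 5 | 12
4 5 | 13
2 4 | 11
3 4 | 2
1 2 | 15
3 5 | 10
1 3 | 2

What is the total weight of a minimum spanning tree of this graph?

Kruskal: consider edges lightest-first.
1 3 (2): add — endpoints in different components.
3 4 (2): add — endpoints in different components.
3 5 (10): add — endpoints in different components.
2 4 (11): add — endpoints in different components.
MST edges: 1 3, 3 4, 3 5, 2 4; total weight 2+2+10+11 = 25.

25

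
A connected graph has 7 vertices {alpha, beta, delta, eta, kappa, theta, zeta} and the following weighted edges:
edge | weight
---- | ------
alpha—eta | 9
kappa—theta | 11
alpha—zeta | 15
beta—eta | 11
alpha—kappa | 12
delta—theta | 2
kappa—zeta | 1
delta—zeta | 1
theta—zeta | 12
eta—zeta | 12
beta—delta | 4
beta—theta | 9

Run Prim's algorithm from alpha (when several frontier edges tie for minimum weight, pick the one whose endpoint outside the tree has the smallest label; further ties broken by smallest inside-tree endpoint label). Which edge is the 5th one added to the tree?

kappa-zeta

Prim, starting at alpha.
Step 1: frontier [alpha—eta 9, alpha—kappa 12, alpha—zeta 15] → take alpha—eta (9); add eta.
Step 2: frontier [alpha—kappa 12, alpha—zeta 15, beta—eta 11, eta—zeta 12] → take beta—eta (11); add beta.
Step 3: frontier [alpha—kappa 12, alpha—zeta 15, beta—delta 4, beta—theta 9, eta—zeta 12] → take beta—delta (4); add delta.
Step 4: frontier [alpha—kappa 12, alpha—zeta 15, beta—theta 9, delta—zeta 1, delta—theta 2, eta—zeta 12] → take delta—zeta (1); add zeta.
Step 5: frontier [alpha—kappa 12, beta—theta 9, delta—theta 2, kappa—zeta 1, theta—zeta 12] → take kappa—zeta (1); add kappa.
Step 6: frontier [beta—theta 9, delta—theta 2, kappa—theta 11, theta—zeta 12] → take delta—theta (2); add theta.
The 5th edge added is kappa—zeta.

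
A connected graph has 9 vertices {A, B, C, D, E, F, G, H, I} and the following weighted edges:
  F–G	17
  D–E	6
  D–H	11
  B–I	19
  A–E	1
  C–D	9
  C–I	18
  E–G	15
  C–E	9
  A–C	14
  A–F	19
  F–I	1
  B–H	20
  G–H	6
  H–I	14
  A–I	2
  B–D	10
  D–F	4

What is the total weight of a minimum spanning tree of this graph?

Kruskal's algorithm — process edges by increasing weight (ties by edge label):
A–E (1): add — endpoints in different components.
F–I (1): add — endpoints in different components.
A–I (2): add — endpoints in different components.
D–F (4): add — endpoints in different components.
D–E (6): skip — D and E already connected.
G–H (6): add — endpoints in different components.
C–D (9): add — endpoints in different components.
C–E (9): skip — C and E already connected.
B–D (10): add — endpoints in different components.
D–H (11): add — endpoints in different components.
MST edges: A–E, F–I, A–I, D–F, G–H, C–D, B–D, D–H; total weight 1+1+2+4+6+9+10+11 = 44.

44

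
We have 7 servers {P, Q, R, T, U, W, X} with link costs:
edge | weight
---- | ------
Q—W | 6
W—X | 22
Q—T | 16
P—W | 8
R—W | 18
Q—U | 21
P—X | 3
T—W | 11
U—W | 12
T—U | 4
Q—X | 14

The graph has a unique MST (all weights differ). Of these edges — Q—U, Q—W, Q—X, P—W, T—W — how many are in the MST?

3

Sort edges by weight, then run Kruskal:
P—X (3): add. Components now {T} {W} {P,X} {Q} {U} {R}
T—U (4): add. Components now {T,U} {W} {P,X} {Q} {R}
Q—W (6): add. Components now {T,U} {Q,W} {P,X} {R}
P—W (8): add. Components now {T,U} {P,Q,W,X} {R}
T—W (11): add. Components now {P,Q,T,U,W,X} {R}
U—W (12): skip — W and U already connected.
Q—X (14): skip — X and Q already connected.
Q—T (16): skip — T and Q already connected.
R—W (18): add. Components now {P,Q,R,T,U,W,X}
MST edge set: {P—X, T—U, Q—W, P—W, T—W, R—W}.
Of the listed edges, {Q—W, P—W, T—W} are in the MST → 3.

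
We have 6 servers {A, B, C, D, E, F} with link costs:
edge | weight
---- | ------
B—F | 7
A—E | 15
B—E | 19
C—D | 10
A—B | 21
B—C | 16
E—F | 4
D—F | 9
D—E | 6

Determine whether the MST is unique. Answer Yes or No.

Yes

Sort edges by weight, then run Kruskal:
E—F (4): add — endpoints in different components.
D—E (6): add — endpoints in different components.
B—F (7): add — endpoints in different components.
D—F (9): skip — D and F already connected.
C—D (10): add — endpoints in different components.
A—E (15): add — endpoints in different components.
Every non-tree edge has weight strictly greater than the heaviest edge on the tree path between its endpoints, so the MST is unique.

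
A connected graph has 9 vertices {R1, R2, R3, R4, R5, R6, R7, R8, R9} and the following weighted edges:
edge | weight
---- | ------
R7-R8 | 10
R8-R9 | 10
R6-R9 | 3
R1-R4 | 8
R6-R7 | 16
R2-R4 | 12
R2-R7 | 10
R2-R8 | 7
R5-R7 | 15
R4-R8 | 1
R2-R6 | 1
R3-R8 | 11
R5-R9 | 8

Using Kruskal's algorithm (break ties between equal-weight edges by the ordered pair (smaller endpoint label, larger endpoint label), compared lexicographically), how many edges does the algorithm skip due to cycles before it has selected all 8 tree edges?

Sort edges by weight, then run Kruskal:
R2-R6 (1): add — endpoints in different components.
R4-R8 (1): add — endpoints in different components.
R6-R9 (3): add — endpoints in different components.
R2-R8 (7): add — endpoints in different components.
R1-R4 (8): add — endpoints in different components.
R5-R9 (8): add — endpoints in different components.
R2-R7 (10): add — endpoints in different components.
R7-R8 (10): skip — R7 and R8 already connected.
R8-R9 (10): skip — R9 and R8 already connected.
R3-R8 (11): add — endpoints in different components.
Edges rejected before the tree was complete: 2.

2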